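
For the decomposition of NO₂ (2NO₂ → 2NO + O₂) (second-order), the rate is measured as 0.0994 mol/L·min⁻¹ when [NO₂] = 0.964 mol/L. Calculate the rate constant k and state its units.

0.107 (mol/L)⁻¹·min⁻¹

Step 1: rate = k[NO₂]^2, so k = rate / [NO₂]^2.
Step 2: k = 0.0994 / (0.964)^2 = 0.0994 / 0.9293.
Step 3: k = 0.107 (mol/L)⁻¹·min⁻¹.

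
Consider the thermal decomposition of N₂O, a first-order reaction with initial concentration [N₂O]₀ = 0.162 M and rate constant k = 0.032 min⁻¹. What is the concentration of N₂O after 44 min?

0.03963 M

Step 1: For a first-order reaction: [N₂O] = [N₂O]₀ × e^(-kt)
Step 2: [N₂O] = 0.162 × e^(-0.032 × 44)
Step 3: [N₂O] = 0.162 × e^(-1.408)
Step 4: [N₂O] = 0.162 × 0.244632 = 0.03963 M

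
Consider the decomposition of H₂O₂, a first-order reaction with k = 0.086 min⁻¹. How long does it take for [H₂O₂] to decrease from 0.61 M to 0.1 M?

21.03 min

Step 1: For first-order: t = ln([H₂O₂]₀/[H₂O₂])/k
Step 2: t = ln(0.61/0.1)/0.086
Step 3: t = ln(6.1)/0.086
Step 4: t = 1.808/0.086 = 21.03 min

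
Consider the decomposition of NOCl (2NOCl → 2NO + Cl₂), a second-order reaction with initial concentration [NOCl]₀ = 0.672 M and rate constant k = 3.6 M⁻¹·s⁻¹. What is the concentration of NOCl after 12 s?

0.02238 M

Step 1: For a second-order reaction: 1/[NOCl] = 1/[NOCl]₀ + kt
Step 2: 1/[NOCl] = 1/0.672 + 3.6 × 12
Step 3: 1/[NOCl] = 1.488 + 43.2 = 44.69
Step 4: [NOCl] = 1/44.69 = 0.02238 M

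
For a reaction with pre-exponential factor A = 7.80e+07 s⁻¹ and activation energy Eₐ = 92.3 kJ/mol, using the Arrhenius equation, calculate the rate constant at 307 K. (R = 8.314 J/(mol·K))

1.54e-08 s⁻¹

Step 1: Use the Arrhenius equation: k = A × exp(-Eₐ/RT)
Step 2: Convert Eₐ to J/mol: 92.3 kJ/mol = 92300 J/mol
Step 3: Calculate the exponent: -Eₐ/(RT) = -92300/(8.314 × 307) = -36.16207
Step 4: k = 7.80e+07 × exp(-36.16207)
Step 5: k = 7.80e+07 × 1.97248e-16 = 1.5385e-08 s⁻¹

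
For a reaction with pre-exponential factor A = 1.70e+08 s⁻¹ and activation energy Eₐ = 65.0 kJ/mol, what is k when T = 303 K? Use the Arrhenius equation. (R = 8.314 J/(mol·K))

1.06e-03 s⁻¹

Step 1: Use the Arrhenius equation: k = A × exp(-Eₐ/RT)
Step 2: Convert Eₐ to J/mol: 65.0 kJ/mol = 65000 J/mol
Step 3: Calculate the exponent: -Eₐ/(RT) = -65000/(8.314 × 303) = -25.80244
Step 4: k = 1.70e+08 × exp(-25.80244)
Step 5: k = 1.70e+08 × 6.22505e-12 = 1.0583e-03 s⁻¹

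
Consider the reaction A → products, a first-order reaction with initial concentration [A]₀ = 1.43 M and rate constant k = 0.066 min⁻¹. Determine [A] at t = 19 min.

0.4081 M

Step 1: For a first-order reaction: [A] = [A]₀ × e^(-kt)
Step 2: [A] = 1.43 × e^(-0.066 × 19)
Step 3: [A] = 1.43 × e^(-1.254)
Step 4: [A] = 1.43 × 0.285361 = 0.4081 M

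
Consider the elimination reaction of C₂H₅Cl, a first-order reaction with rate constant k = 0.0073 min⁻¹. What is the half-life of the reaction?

94.95 min

Step 1: For a first-order reaction, t₁/₂ = ln(2)/k
Step 2: t₁/₂ = ln(2)/0.0073
Step 3: t₁/₂ = 0.6931/0.0073 = 94.95 min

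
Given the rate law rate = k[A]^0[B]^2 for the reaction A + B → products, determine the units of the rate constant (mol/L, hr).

(mol/L)⁻¹·hr⁻¹

Step 1: Overall order = 0 + 2 = 2.
Step 2: rate has units mol/L·hr⁻¹; [A]^0[B]^2 has units (mol/L)^2.
Step 3: k = rate/([A]^0[B]^2), so units of k = (mol/L)^(1-2)·hr⁻¹ = (mol/L)⁻¹·hr⁻¹.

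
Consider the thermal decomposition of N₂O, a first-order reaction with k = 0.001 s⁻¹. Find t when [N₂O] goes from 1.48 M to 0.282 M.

1658 s

Step 1: For first-order: t = ln([N₂O]₀/[N₂O])/k
Step 2: t = ln(1.48/0.282)/0.001
Step 3: t = ln(5.248)/0.001
Step 4: t = 1.658/0.001 = 1658 s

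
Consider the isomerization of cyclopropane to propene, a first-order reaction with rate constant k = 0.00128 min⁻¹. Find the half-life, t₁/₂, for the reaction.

541.5 min

Step 1: For a first-order reaction, t₁/₂ = ln(2)/k
Step 2: t₁/₂ = ln(2)/0.00128
Step 3: t₁/₂ = 0.6931/0.00128 = 541.5 min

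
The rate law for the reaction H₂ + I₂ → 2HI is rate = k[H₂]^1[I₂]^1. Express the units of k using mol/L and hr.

(mol/L)⁻¹·hr⁻¹

Step 1: Overall order = 1 + 1 = 2.
Step 2: rate has units mol/L·hr⁻¹; [H₂]^1[I₂]^1 has units (mol/L)^2.
Step 3: k = rate/([H₂]^1[I₂]^1), so units of k = (mol/L)^(1-2)·hr⁻¹ = (mol/L)⁻¹·hr⁻¹.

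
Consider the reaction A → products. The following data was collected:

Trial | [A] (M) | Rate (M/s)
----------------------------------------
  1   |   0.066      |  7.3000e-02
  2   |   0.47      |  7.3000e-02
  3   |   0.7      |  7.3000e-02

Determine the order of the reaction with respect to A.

zeroth order (0)

Step 1: Compare trials - when concentration changes, rate stays constant.
Step 2: rate₂/rate₁ = 7.3000e-02/7.3000e-02 = 1
Step 3: [A]₂/[A]₁ = 0.47/0.066 = 7.121
Step 4: Since rate ratio ≈ (conc ratio)^0, the reaction is zeroth order.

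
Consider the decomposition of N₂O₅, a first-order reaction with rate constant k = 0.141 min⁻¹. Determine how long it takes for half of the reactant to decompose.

4.916 min

Step 1: For a first-order reaction, t₁/₂ = ln(2)/k
Step 2: t₁/₂ = ln(2)/0.141
Step 3: t₁/₂ = 0.6931/0.141 = 4.916 min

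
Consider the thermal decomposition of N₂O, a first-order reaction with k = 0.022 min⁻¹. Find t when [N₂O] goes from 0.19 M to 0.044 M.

66.49 min

Step 1: For first-order: t = ln([N₂O]₀/[N₂O])/k
Step 2: t = ln(0.19/0.044)/0.022
Step 3: t = ln(4.318)/0.022
Step 4: t = 1.463/0.022 = 66.49 min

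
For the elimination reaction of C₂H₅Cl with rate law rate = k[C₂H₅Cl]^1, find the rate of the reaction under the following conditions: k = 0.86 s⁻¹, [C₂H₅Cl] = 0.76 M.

0.6536 M/s

Step 1: Identify the rate law: rate = k[C₂H₅Cl]^1
Step 2: Substitute values: rate = 0.86 × (0.76)^1
Step 3: Calculate: rate = 0.86 × 0.76 = 0.6536 M/s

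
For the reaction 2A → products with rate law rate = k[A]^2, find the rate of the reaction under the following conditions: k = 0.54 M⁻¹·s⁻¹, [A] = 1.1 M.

0.6534 M/s

Step 1: Identify the rate law: rate = k[A]^2
Step 2: Substitute values: rate = 0.54 × (1.1)^2
Step 3: Calculate: rate = 0.54 × 1.21 = 0.6534 M/s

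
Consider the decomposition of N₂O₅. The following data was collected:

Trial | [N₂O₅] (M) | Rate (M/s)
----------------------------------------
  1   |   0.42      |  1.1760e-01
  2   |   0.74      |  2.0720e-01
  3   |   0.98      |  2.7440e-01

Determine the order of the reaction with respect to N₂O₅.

first order (1)

Step 1: Compare trials to find order n where rate₂/rate₁ = ([N₂O₅]₂/[N₂O₅]₁)^n
Step 2: rate₂/rate₁ = 2.0720e-01/1.1760e-01 = 1.762
Step 3: [N₂O₅]₂/[N₂O₅]₁ = 0.74/0.42 = 1.762
Step 4: n = ln(1.762)/ln(1.762) = 1.00 ≈ 1
Step 5: The reaction is first order in N₂O₅.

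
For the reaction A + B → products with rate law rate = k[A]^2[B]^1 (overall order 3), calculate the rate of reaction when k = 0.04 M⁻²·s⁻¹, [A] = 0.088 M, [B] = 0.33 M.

0.0001022 M/s

Step 1: The rate law is rate = k[A]^2[B]^1, overall order = 2+1 = 3
Step 2: Substitute values: rate = 0.04 × (0.088)^2 × (0.33)^1
Step 3: rate = 0.04 × 0.007744 × 0.33 = 0.000102221 M/s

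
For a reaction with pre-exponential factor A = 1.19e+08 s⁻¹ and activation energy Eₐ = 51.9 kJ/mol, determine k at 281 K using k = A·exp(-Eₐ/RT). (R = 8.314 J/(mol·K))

2.68e-02 s⁻¹

Step 1: Use the Arrhenius equation: k = A × exp(-Eₐ/RT)
Step 2: Convert Eₐ to J/mol: 51.9 kJ/mol = 51900 J/mol
Step 3: Calculate the exponent: -Eₐ/(RT) = -51900/(8.314 × 281) = -22.21524
Step 4: k = 1.19e+08 × exp(-22.21524)
Step 5: k = 1.19e+08 × 2.24928e-10 = 2.6766e-02 s⁻¹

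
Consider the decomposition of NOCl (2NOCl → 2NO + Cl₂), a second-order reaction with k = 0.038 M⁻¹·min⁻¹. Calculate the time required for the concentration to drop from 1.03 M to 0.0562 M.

442.7 min

Step 1: For second-order: t = (1/[NOCl] - 1/[NOCl]₀)/k
Step 2: t = (1/0.0562 - 1/1.03)/0.038
Step 3: t = (17.79 - 0.9709)/0.038
Step 4: t = 16.82/0.038 = 442.7 min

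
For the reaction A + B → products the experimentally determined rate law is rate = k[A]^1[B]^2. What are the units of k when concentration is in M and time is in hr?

M⁻²·hr⁻¹

Step 1: Overall order = 1 + 2 = 3.
Step 2: rate has units M·hr⁻¹; [A]^1[B]^2 has units M^3.
Step 3: k = rate/([A]^1[B]^2), so units of k = M^(1-3)·hr⁻¹ = M⁻²·hr⁻¹.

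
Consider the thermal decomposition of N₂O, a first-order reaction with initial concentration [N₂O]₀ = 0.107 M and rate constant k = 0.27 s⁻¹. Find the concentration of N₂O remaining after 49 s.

1.922e-07 M

Step 1: For a first-order reaction: [N₂O] = [N₂O]₀ × e^(-kt)
Step 2: [N₂O] = 0.107 × e^(-0.27 × 49)
Step 3: [N₂O] = 0.107 × e^(-13.23)
Step 4: [N₂O] = 0.107 × 1.79591e-06 = 1.922e-07 M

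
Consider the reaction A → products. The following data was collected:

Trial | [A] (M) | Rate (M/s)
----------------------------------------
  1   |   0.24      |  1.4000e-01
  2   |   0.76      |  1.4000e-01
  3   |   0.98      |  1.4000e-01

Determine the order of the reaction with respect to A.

zeroth order (0)

Step 1: Compare trials - when concentration changes, rate stays constant.
Step 2: rate₂/rate₁ = 1.4000e-01/1.4000e-01 = 1
Step 3: [A]₂/[A]₁ = 0.76/0.24 = 3.167
Step 4: Since rate ratio ≈ (conc ratio)^0, the reaction is zeroth order.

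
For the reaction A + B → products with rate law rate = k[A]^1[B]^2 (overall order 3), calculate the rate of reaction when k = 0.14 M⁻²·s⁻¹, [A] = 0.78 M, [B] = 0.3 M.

0.009828 M/s

Step 1: The rate law is rate = k[A]^1[B]^2, overall order = 1+2 = 3
Step 2: Substitute values: rate = 0.14 × (0.78)^1 × (0.3)^2
Step 3: rate = 0.14 × 0.78 × 0.09 = 0.009828 M/s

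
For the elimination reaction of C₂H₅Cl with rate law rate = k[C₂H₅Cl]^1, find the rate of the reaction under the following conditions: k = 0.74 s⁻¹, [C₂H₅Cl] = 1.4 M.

1.036 M/s

Step 1: Identify the rate law: rate = k[C₂H₅Cl]^1
Step 2: Substitute values: rate = 0.74 × (1.4)^1
Step 3: Calculate: rate = 0.74 × 1.4 = 1.036 M/s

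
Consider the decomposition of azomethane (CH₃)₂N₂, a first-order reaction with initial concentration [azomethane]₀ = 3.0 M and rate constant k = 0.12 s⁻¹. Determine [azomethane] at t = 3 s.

2.093 M

Step 1: For a first-order reaction: [azomethane] = [azomethane]₀ × e^(-kt)
Step 2: [azomethane] = 3.0 × e^(-0.12 × 3)
Step 3: [azomethane] = 3.0 × e^(-0.36)
Step 4: [azomethane] = 3.0 × 0.697676 = 2.093 M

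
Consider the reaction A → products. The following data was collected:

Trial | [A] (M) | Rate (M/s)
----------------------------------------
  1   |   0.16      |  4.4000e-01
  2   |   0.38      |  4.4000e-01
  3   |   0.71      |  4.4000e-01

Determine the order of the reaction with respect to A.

zeroth order (0)

Step 1: Compare trials - when concentration changes, rate stays constant.
Step 2: rate₂/rate₁ = 4.4000e-01/4.4000e-01 = 1
Step 3: [A]₂/[A]₁ = 0.38/0.16 = 2.375
Step 4: Since rate ratio ≈ (conc ratio)^0, the reaction is zeroth order.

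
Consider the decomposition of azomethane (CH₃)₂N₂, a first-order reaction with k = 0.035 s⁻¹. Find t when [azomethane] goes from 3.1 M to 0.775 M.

39.61 s

Step 1: For first-order: t = ln([azomethane]₀/[azomethane])/k
Step 2: t = ln(3.1/0.775)/0.035
Step 3: t = ln(4)/0.035
Step 4: t = 1.386/0.035 = 39.61 s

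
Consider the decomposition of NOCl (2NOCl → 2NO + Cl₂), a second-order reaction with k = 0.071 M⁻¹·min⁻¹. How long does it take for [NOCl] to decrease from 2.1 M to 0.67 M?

14.31 min

Step 1: For second-order: t = (1/[NOCl] - 1/[NOCl]₀)/k
Step 2: t = (1/0.67 - 1/2.1)/0.071
Step 3: t = (1.493 - 0.4762)/0.071
Step 4: t = 1.016/0.071 = 14.31 min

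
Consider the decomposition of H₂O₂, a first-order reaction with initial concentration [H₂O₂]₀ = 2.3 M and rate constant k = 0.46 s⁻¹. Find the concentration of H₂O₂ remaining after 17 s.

0.0009237 M

Step 1: For a first-order reaction: [H₂O₂] = [H₂O₂]₀ × e^(-kt)
Step 2: [H₂O₂] = 2.3 × e^(-0.46 × 17)
Step 3: [H₂O₂] = 2.3 × e^(-7.82)
Step 4: [H₂O₂] = 2.3 × 0.000401622 = 0.0009237 M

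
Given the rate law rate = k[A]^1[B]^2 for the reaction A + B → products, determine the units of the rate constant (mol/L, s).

(mol/L)⁻²·s⁻¹

Step 1: Overall order = 1 + 2 = 3.
Step 2: rate has units mol/L·s⁻¹; [A]^1[B]^2 has units (mol/L)^3.
Step 3: k = rate/([A]^1[B]^2), so units of k = (mol/L)^(1-3)·s⁻¹ = (mol/L)⁻²·s⁻¹.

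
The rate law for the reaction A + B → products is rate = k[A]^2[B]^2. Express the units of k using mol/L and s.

(mol/L)⁻³·s⁻¹

Step 1: Overall order = 2 + 2 = 4.
Step 2: rate has units mol/L·s⁻¹; [A]^2[B]^2 has units (mol/L)^4.
Step 3: k = rate/([A]^2[B]^2), so units of k = (mol/L)^(1-4)·s⁻¹ = (mol/L)⁻³·s⁻¹.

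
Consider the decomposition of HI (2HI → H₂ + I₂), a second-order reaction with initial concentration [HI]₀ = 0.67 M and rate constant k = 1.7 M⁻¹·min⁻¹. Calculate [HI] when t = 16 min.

0.03485 M

Step 1: For a second-order reaction: 1/[HI] = 1/[HI]₀ + kt
Step 2: 1/[HI] = 1/0.67 + 1.7 × 16
Step 3: 1/[HI] = 1.493 + 27.2 = 28.69
Step 4: [HI] = 1/28.69 = 0.03485 M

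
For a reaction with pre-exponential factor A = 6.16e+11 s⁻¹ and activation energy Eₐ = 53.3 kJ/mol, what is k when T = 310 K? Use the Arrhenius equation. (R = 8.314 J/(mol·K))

6.43e+02 s⁻¹

Step 1: Use the Arrhenius equation: k = A × exp(-Eₐ/RT)
Step 2: Convert Eₐ to J/mol: 53.3 kJ/mol = 53300 J/mol
Step 3: Calculate the exponent: -Eₐ/(RT) = -53300/(8.314 × 310) = -20.68024
Step 4: k = 6.16e+11 × exp(-20.68024)
Step 5: k = 6.16e+11 × 1.04396e-09 = 6.4308e+02 s⁻¹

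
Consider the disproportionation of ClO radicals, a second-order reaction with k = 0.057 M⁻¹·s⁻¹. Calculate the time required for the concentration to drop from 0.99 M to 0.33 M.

35.44 s

Step 1: For second-order: t = (1/[ClO] - 1/[ClO]₀)/k
Step 2: t = (1/0.33 - 1/0.99)/0.057
Step 3: t = (3.03 - 1.01)/0.057
Step 4: t = 2.02/0.057 = 35.44 s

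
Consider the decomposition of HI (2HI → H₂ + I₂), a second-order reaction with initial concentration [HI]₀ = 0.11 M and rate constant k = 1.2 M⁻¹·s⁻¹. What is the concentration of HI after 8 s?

0.0535 M

Step 1: For a second-order reaction: 1/[HI] = 1/[HI]₀ + kt
Step 2: 1/[HI] = 1/0.11 + 1.2 × 8
Step 3: 1/[HI] = 9.091 + 9.6 = 18.69
Step 4: [HI] = 1/18.69 = 0.0535 M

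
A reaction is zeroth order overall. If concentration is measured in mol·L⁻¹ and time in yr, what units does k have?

mol·L⁻¹·yr⁻¹

Step 1: For overall order n, rate = k × (concentration)^n.
Step 2: Rate has units mol·L⁻¹·yr⁻¹; concentration term has units (mol·L⁻¹)^0.
Step 3: k = rate / (concentration)^n, so units of k = (mol·L⁻¹)^(1-0)·yr⁻¹ = mol·L⁻¹·yr⁻¹.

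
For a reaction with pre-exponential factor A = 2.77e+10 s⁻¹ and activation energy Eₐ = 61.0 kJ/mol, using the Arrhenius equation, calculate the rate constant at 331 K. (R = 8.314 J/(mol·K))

6.54e+00 s⁻¹

Step 1: Use the Arrhenius equation: k = A × exp(-Eₐ/RT)
Step 2: Convert Eₐ to J/mol: 61.0 kJ/mol = 61000 J/mol
Step 3: Calculate the exponent: -Eₐ/(RT) = -61000/(8.314 × 331) = -22.16623
Step 4: k = 2.77e+10 × exp(-22.16623)
Step 5: k = 2.77e+10 × 2.36227e-10 = 6.5435e+00 s⁻¹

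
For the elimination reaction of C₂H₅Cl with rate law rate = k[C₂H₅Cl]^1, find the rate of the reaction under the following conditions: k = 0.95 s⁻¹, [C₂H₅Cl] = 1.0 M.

0.95 M/s

Step 1: Identify the rate law: rate = k[C₂H₅Cl]^1
Step 2: Substitute values: rate = 0.95 × (1.0)^1
Step 3: Calculate: rate = 0.95 × 1 = 0.95 M/s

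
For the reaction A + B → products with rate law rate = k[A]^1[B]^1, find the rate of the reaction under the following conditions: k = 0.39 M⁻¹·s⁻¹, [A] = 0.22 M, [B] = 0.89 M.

0.07636 M/s

Step 1: The rate law is rate = k[A]^1[B]^1
Step 2: Substitute: rate = 0.39 × (0.22)^1 × (0.89)^1
Step 3: rate = 0.39 × 0.22 × 0.89 = 0.076362 M/s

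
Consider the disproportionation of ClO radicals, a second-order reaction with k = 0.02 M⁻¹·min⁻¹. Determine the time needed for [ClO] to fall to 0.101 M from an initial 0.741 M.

427.6 min

Step 1: For second-order: t = (1/[ClO] - 1/[ClO]₀)/k
Step 2: t = (1/0.101 - 1/0.741)/0.02
Step 3: t = (9.901 - 1.35)/0.02
Step 4: t = 8.551/0.02 = 427.6 min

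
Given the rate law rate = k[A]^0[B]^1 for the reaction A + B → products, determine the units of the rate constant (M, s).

s⁻¹

Step 1: Overall order = 0 + 1 = 1.
Step 2: rate has units M·s⁻¹; [A]^0[B]^1 has units M^1.
Step 3: k = rate/([A]^0[B]^1), so units of k = M^(1-1)·s⁻¹ = s⁻¹.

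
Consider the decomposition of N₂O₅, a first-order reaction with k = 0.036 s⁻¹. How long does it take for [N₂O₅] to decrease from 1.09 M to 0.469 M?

23.43 s

Step 1: For first-order: t = ln([N₂O₅]₀/[N₂O₅])/k
Step 2: t = ln(1.09/0.469)/0.036
Step 3: t = ln(2.324)/0.036
Step 4: t = 0.8433/0.036 = 23.43 s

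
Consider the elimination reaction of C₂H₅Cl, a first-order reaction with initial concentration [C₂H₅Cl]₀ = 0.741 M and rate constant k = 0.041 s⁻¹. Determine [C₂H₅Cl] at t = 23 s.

0.2886 M

Step 1: For a first-order reaction: [C₂H₅Cl] = [C₂H₅Cl]₀ × e^(-kt)
Step 2: [C₂H₅Cl] = 0.741 × e^(-0.041 × 23)
Step 3: [C₂H₅Cl] = 0.741 × e^(-0.943)
Step 4: [C₂H₅Cl] = 0.741 × 0.389458 = 0.2886 M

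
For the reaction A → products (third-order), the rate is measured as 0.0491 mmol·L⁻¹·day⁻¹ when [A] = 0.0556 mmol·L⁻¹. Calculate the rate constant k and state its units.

285.7 (mmol·L⁻¹)⁻²·day⁻¹

Step 1: rate = k[A]^3, so k = rate / [A]^3.
Step 2: k = 0.0491 / (0.0556)^3 = 0.0491 / 0.0001719.
Step 3: k = 285.7 (mmol·L⁻¹)⁻²·day⁻¹.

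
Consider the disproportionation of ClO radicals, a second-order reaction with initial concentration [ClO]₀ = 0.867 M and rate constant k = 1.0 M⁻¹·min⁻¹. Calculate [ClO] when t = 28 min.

0.0343 M

Step 1: For a second-order reaction: 1/[ClO] = 1/[ClO]₀ + kt
Step 2: 1/[ClO] = 1/0.867 + 1.0 × 28
Step 3: 1/[ClO] = 1.153 + 28 = 29.15
Step 4: [ClO] = 1/29.15 = 0.0343 M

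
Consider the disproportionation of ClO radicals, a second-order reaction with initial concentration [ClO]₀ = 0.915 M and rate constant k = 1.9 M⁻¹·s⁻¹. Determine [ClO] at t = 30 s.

0.01721 M

Step 1: For a second-order reaction: 1/[ClO] = 1/[ClO]₀ + kt
Step 2: 1/[ClO] = 1/0.915 + 1.9 × 30
Step 3: 1/[ClO] = 1.093 + 57 = 58.09
Step 4: [ClO] = 1/58.09 = 0.01721 M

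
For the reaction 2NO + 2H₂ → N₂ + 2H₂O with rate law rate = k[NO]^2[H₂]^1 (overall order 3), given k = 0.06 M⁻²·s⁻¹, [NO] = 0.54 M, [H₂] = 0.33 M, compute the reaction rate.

0.005774 M/s

Step 1: The rate law is rate = k[NO]^2[H₂]^1, overall order = 2+1 = 3
Step 2: Substitute values: rate = 0.06 × (0.54)^2 × (0.33)^1
Step 3: rate = 0.06 × 0.2916 × 0.33 = 0.00577368 M/s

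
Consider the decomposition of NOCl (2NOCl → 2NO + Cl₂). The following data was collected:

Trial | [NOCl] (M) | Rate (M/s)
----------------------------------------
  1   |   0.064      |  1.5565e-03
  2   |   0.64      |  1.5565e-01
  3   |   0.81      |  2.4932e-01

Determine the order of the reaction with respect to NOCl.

second order (2)

Step 1: Compare trials to find order n where rate₂/rate₁ = ([NOCl]₂/[NOCl]₁)^n
Step 2: rate₂/rate₁ = 1.5565e-01/1.5565e-03 = 100
Step 3: [NOCl]₂/[NOCl]₁ = 0.64/0.064 = 10
Step 4: n = ln(100)/ln(10) = 2.00 ≈ 2
Step 5: The reaction is second order in NOCl.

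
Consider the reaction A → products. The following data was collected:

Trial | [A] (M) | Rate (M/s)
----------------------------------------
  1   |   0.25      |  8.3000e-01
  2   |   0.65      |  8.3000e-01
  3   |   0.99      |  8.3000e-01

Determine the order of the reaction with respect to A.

zeroth order (0)

Step 1: Compare trials - when concentration changes, rate stays constant.
Step 2: rate₂/rate₁ = 8.3000e-01/8.3000e-01 = 1
Step 3: [A]₂/[A]₁ = 0.65/0.25 = 2.6
Step 4: Since rate ratio ≈ (conc ratio)^0, the reaction is zeroth order.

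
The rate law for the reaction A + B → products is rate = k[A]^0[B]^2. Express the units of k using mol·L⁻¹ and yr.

(mol·L⁻¹)⁻¹·yr⁻¹

Step 1: Overall order = 0 + 2 = 2.
Step 2: rate has units mol·L⁻¹·yr⁻¹; [A]^0[B]^2 has units (mol·L⁻¹)^2.
Step 3: k = rate/([A]^0[B]^2), so units of k = (mol·L⁻¹)^(1-2)·yr⁻¹ = (mol·L⁻¹)⁻¹·yr⁻¹.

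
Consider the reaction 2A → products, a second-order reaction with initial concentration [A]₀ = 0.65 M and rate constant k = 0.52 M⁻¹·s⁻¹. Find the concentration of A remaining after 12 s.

0.1286 M

Step 1: For a second-order reaction: 1/[A] = 1/[A]₀ + kt
Step 2: 1/[A] = 1/0.65 + 0.52 × 12
Step 3: 1/[A] = 1.538 + 6.24 = 7.778
Step 4: [A] = 1/7.778 = 0.1286 M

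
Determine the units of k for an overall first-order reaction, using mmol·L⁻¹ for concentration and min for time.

min⁻¹

Step 1: For overall order n, rate = k × (concentration)^n.
Step 2: Rate has units mmol·L⁻¹·min⁻¹; concentration term has units (mmol·L⁻¹)^1.
Step 3: k = rate / (concentration)^n, so units of k = (mmol·L⁻¹)^(1-1)·min⁻¹ = min⁻¹.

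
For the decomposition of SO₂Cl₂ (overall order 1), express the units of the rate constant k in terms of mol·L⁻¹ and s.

s⁻¹

Step 1: For overall order n, rate = k × (concentration)^n.
Step 2: Rate has units mol·L⁻¹·s⁻¹; concentration term has units (mol·L⁻¹)^1.
Step 3: k = rate / (concentration)^n, so units of k = (mol·L⁻¹)^(1-1)·s⁻¹ = s⁻¹.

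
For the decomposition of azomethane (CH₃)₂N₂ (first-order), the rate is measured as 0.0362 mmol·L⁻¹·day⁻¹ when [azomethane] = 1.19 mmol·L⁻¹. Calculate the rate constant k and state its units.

0.03042 day⁻¹

Step 1: rate = k[azomethane]^1, so k = rate / [azomethane]^1.
Step 2: k = 0.0362 / (1.19)^1 = 0.0362 / 1.19.
Step 3: k = 0.03042 day⁻¹.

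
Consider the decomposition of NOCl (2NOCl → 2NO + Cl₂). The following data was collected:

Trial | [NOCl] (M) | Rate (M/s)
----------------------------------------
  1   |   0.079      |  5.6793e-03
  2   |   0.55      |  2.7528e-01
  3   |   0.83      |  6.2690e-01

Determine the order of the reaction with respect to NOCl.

second order (2)

Step 1: Compare trials to find order n where rate₂/rate₁ = ([NOCl]₂/[NOCl]₁)^n
Step 2: rate₂/rate₁ = 2.7528e-01/5.6793e-03 = 48.47
Step 3: [NOCl]₂/[NOCl]₁ = 0.55/0.079 = 6.962
Step 4: n = ln(48.47)/ln(6.962) = 2.00 ≈ 2
Step 5: The reaction is second order in NOCl.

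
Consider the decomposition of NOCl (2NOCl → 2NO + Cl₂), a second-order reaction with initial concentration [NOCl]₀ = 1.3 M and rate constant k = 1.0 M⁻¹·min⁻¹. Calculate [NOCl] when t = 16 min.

0.05963 M

Step 1: For a second-order reaction: 1/[NOCl] = 1/[NOCl]₀ + kt
Step 2: 1/[NOCl] = 1/1.3 + 1.0 × 16
Step 3: 1/[NOCl] = 0.7692 + 16 = 16.77
Step 4: [NOCl] = 1/16.77 = 0.05963 M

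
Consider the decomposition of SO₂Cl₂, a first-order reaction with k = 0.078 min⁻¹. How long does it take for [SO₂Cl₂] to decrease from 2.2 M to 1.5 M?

4.91 min

Step 1: For first-order: t = ln([SO₂Cl₂]₀/[SO₂Cl₂])/k
Step 2: t = ln(2.2/1.5)/0.078
Step 3: t = ln(1.467)/0.078
Step 4: t = 0.383/0.078 = 4.91 min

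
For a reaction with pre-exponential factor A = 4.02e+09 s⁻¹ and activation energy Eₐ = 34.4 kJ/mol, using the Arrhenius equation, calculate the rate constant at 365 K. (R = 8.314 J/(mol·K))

4.80e+04 s⁻¹

Step 1: Use the Arrhenius equation: k = A × exp(-Eₐ/RT)
Step 2: Convert Eₐ to J/mol: 34.4 kJ/mol = 34400 J/mol
Step 3: Calculate the exponent: -Eₐ/(RT) = -34400/(8.314 × 365) = -11.33589
Step 4: k = 4.02e+09 × exp(-11.33589)
Step 5: k = 4.02e+09 × 1.19367e-05 = 4.7986e+04 s⁻¹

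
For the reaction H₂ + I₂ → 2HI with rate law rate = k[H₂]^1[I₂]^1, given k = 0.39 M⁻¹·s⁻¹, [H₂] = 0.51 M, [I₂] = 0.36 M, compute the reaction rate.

0.0716 M/s

Step 1: The rate law is rate = k[H₂]^1[I₂]^1
Step 2: Substitute: rate = 0.39 × (0.51)^1 × (0.36)^1
Step 3: rate = 0.39 × 0.51 × 0.36 = 0.071604 M/s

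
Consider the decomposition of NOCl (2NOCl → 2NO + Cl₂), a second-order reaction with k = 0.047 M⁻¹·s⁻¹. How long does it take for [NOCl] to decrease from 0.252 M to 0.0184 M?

1072 s

Step 1: For second-order: t = (1/[NOCl] - 1/[NOCl]₀)/k
Step 2: t = (1/0.0184 - 1/0.252)/0.047
Step 3: t = (54.35 - 3.968)/0.047
Step 4: t = 50.38/0.047 = 1072 s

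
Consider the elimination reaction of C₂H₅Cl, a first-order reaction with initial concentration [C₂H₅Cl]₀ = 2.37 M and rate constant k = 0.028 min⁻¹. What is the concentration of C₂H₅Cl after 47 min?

0.6356 M

Step 1: For a first-order reaction: [C₂H₅Cl] = [C₂H₅Cl]₀ × e^(-kt)
Step 2: [C₂H₅Cl] = 2.37 × e^(-0.028 × 47)
Step 3: [C₂H₅Cl] = 2.37 × e^(-1.316)
Step 4: [C₂H₅Cl] = 2.37 × 0.268206 = 0.6356 M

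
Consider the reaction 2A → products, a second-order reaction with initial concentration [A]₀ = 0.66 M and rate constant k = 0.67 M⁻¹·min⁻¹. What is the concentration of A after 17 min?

0.07749 M

Step 1: For a second-order reaction: 1/[A] = 1/[A]₀ + kt
Step 2: 1/[A] = 1/0.66 + 0.67 × 17
Step 3: 1/[A] = 1.515 + 11.39 = 12.91
Step 4: [A] = 1/12.91 = 0.07749 M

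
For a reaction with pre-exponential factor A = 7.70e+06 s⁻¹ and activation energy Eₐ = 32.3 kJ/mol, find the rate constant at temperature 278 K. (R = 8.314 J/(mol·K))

6.57e+00 s⁻¹

Step 1: Use the Arrhenius equation: k = A × exp(-Eₐ/RT)
Step 2: Convert Eₐ to J/mol: 32.3 kJ/mol = 32300 J/mol
Step 3: Calculate the exponent: -Eₐ/(RT) = -32300/(8.314 × 278) = -13.97487
Step 4: k = 7.70e+06 × exp(-13.97487)
Step 5: k = 7.70e+06 × 8.52690e-07 = 6.5657e+00 s⁻¹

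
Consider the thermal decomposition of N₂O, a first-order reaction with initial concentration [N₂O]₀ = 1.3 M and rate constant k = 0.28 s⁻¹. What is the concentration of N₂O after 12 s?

0.04516 M

Step 1: For a first-order reaction: [N₂O] = [N₂O]₀ × e^(-kt)
Step 2: [N₂O] = 1.3 × e^(-0.28 × 12)
Step 3: [N₂O] = 1.3 × e^(-3.36)
Step 4: [N₂O] = 1.3 × 0.0347353 = 0.04516 M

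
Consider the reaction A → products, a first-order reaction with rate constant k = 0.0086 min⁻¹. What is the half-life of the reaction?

80.6 min

Step 1: For a first-order reaction, t₁/₂ = ln(2)/k
Step 2: t₁/₂ = ln(2)/0.0086
Step 3: t₁/₂ = 0.6931/0.0086 = 80.6 min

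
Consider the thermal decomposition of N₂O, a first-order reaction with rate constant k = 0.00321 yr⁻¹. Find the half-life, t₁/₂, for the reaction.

215.9 yr

Step 1: For a first-order reaction, t₁/₂ = ln(2)/k
Step 2: t₁/₂ = ln(2)/0.00321
Step 3: t₁/₂ = 0.6931/0.00321 = 215.9 yr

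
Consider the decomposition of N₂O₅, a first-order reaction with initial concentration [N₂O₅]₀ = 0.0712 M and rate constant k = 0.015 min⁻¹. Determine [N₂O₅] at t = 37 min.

0.04087 M

Step 1: For a first-order reaction: [N₂O₅] = [N₂O₅]₀ × e^(-kt)
Step 2: [N₂O₅] = 0.0712 × e^(-0.015 × 37)
Step 3: [N₂O₅] = 0.0712 × e^(-0.555)
Step 4: [N₂O₅] = 0.0712 × 0.574072 = 0.04087 M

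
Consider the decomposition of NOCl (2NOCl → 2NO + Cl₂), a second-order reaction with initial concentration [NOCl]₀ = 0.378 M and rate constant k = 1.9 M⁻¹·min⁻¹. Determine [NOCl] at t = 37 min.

0.01371 M

Step 1: For a second-order reaction: 1/[NOCl] = 1/[NOCl]₀ + kt
Step 2: 1/[NOCl] = 1/0.378 + 1.9 × 37
Step 3: 1/[NOCl] = 2.646 + 70.3 = 72.95
Step 4: [NOCl] = 1/72.95 = 0.01371 M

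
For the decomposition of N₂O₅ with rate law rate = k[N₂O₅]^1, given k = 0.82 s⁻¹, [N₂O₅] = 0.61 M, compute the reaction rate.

0.5002 M/s

Step 1: Identify the rate law: rate = k[N₂O₅]^1
Step 2: Substitute values: rate = 0.82 × (0.61)^1
Step 3: Calculate: rate = 0.82 × 0.61 = 0.5002 M/s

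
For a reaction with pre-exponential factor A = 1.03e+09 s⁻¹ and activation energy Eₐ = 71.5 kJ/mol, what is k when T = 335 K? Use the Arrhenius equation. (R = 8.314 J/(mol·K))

7.31e-03 s⁻¹

Step 1: Use the Arrhenius equation: k = A × exp(-Eₐ/RT)
Step 2: Convert Eₐ to J/mol: 71.5 kJ/mol = 71500 J/mol
Step 3: Calculate the exponent: -Eₐ/(RT) = -71500/(8.314 × 335) = -25.67150
Step 4: k = 1.03e+09 × exp(-25.67150)
Step 5: k = 1.03e+09 × 7.09593e-12 = 7.3088e-03 s⁻¹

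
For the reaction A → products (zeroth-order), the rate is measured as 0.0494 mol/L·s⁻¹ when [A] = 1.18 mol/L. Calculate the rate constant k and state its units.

0.0494 mol/L·s⁻¹

Step 1: For a zeroth-order reaction, rate = k (independent of concentration).
Step 2: k = rate = 0.0494 mol/L·s⁻¹.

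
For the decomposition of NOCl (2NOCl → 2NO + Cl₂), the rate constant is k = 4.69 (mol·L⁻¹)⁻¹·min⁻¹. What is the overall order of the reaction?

second order (2)

Step 1: The units of k for an nth-order reaction are (concentration)^(1-n)·(time)⁻¹.
Step 2: Here k has units (mol·L⁻¹)⁻¹·min⁻¹, so the concentration exponent is -1.
Step 3: 1 - n = -1 ⇒ n = 2. The reaction is second order.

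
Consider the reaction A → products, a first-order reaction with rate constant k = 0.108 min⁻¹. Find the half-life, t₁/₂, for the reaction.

6.418 min

Step 1: For a first-order reaction, t₁/₂ = ln(2)/k
Step 2: t₁/₂ = ln(2)/0.108
Step 3: t₁/₂ = 0.6931/0.108 = 6.418 min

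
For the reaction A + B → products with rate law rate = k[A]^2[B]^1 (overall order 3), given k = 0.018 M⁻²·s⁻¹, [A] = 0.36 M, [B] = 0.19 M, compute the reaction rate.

0.0004432 M/s

Step 1: The rate law is rate = k[A]^2[B]^1, overall order = 2+1 = 3
Step 2: Substitute values: rate = 0.018 × (0.36)^2 × (0.19)^1
Step 3: rate = 0.018 × 0.1296 × 0.19 = 0.000443232 M/s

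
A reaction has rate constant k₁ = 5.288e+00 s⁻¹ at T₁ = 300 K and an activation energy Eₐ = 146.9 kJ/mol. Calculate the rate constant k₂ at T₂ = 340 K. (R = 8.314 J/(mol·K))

5.402e+03 s⁻¹

Step 1: Use the two-temperature Arrhenius form: ln(k₂/k₁) = -Eₐ/R × (1/T₂ - 1/T₁)
Step 2: Convert Eₐ to J/mol: 146.9 kJ/mol = 146900 J/mol
Step 3: 1/T₂ - 1/T₁ = 1/340 - 1/300 = -3.921569e-04 K⁻¹
Step 4: ln(k₂/k₁) = -146900/8.314 × -3.921569e-04 = 6.92902
Step 5: k₂ = k₁ × exp(6.92902) = 5.288e+00 × 1.02149e+03 = 5.402e+03 s⁻¹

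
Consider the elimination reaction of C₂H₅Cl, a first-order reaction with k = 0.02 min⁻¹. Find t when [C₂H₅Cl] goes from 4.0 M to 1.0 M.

69.31 min

Step 1: For first-order: t = ln([C₂H₅Cl]₀/[C₂H₅Cl])/k
Step 2: t = ln(4.0/1.0)/0.02
Step 3: t = ln(4)/0.02
Step 4: t = 1.386/0.02 = 69.31 min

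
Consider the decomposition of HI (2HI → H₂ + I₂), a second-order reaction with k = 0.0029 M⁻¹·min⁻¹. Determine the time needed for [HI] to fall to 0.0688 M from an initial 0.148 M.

2682 min

Step 1: For second-order: t = (1/[HI] - 1/[HI]₀)/k
Step 2: t = (1/0.0688 - 1/0.148)/0.0029
Step 3: t = (14.53 - 6.757)/0.0029
Step 4: t = 7.778/0.0029 = 2682 min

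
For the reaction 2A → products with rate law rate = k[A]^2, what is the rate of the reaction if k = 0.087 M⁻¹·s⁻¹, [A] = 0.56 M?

0.02728 M/s

Step 1: Identify the rate law: rate = k[A]^2
Step 2: Substitute values: rate = 0.087 × (0.56)^2
Step 3: Calculate: rate = 0.087 × 0.3136 = 0.0272832 M/s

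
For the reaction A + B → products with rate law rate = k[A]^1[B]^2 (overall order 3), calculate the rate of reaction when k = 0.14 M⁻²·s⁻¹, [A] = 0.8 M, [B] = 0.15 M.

0.00252 M/s

Step 1: The rate law is rate = k[A]^1[B]^2, overall order = 1+2 = 3
Step 2: Substitute values: rate = 0.14 × (0.8)^1 × (0.15)^2
Step 3: rate = 0.14 × 0.8 × 0.0225 = 0.00252 M/s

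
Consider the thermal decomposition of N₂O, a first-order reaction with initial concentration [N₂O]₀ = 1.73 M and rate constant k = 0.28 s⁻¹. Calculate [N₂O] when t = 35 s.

9.593e-05 M

Step 1: For a first-order reaction: [N₂O] = [N₂O]₀ × e^(-kt)
Step 2: [N₂O] = 1.73 × e^(-0.28 × 35)
Step 3: [N₂O] = 1.73 × e^(-9.8)
Step 4: [N₂O] = 1.73 × 5.54516e-05 = 9.593e-05 M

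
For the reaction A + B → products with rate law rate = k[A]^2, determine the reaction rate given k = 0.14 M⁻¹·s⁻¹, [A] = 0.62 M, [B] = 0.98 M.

0.05382 M/s

Step 1: The rate law is rate = k[A]^2
Step 2: Note that the rate does not depend on [B] (zero order in B).
Step 3: rate = 0.14 × (0.62)^2 = 0.053816 M/s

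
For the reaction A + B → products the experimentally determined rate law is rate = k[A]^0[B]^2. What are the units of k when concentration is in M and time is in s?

M⁻¹·s⁻¹

Step 1: Overall order = 0 + 2 = 2.
Step 2: rate has units M·s⁻¹; [A]^0[B]^2 has units M^2.
Step 3: k = rate/([A]^0[B]^2), so units of k = M^(1-2)·s⁻¹ = M⁻¹·s⁻¹.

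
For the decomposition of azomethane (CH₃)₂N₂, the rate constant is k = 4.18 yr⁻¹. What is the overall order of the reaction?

first order (1)

Step 1: The units of k for an nth-order reaction are (concentration)^(1-n)·(time)⁻¹.
Step 2: Here k has units yr⁻¹, so the concentration exponent is 0.
Step 3: 1 - n = 0 ⇒ n = 1. The reaction is first order.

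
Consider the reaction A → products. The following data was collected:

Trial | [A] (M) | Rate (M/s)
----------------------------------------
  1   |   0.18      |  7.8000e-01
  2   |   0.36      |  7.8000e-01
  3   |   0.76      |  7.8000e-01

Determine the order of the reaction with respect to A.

zeroth order (0)

Step 1: Compare trials - when concentration changes, rate stays constant.
Step 2: rate₂/rate₁ = 7.8000e-01/7.8000e-01 = 1
Step 3: [A]₂/[A]₁ = 0.36/0.18 = 2
Step 4: Since rate ratio ≈ (conc ratio)^0, the reaction is zeroth order.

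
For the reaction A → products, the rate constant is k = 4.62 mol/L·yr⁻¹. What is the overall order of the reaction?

zeroth order (0)

Step 1: The units of k for an nth-order reaction are (concentration)^(1-n)·(time)⁻¹.
Step 2: Here k has units mol/L·yr⁻¹, so the concentration exponent is 1.
Step 3: 1 - n = 1 ⇒ n = 0. The reaction is zeroth order.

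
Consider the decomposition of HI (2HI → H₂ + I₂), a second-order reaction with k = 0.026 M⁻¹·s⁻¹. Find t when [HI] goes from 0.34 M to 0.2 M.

79.19 s

Step 1: For second-order: t = (1/[HI] - 1/[HI]₀)/k
Step 2: t = (1/0.2 - 1/0.34)/0.026
Step 3: t = (5 - 2.941)/0.026
Step 4: t = 2.059/0.026 = 79.19 s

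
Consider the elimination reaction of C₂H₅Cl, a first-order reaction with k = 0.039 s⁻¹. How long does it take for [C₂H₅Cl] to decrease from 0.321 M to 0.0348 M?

56.97 s

Step 1: For first-order: t = ln([C₂H₅Cl]₀/[C₂H₅Cl])/k
Step 2: t = ln(0.321/0.0348)/0.039
Step 3: t = ln(9.224)/0.039
Step 4: t = 2.222/0.039 = 56.97 s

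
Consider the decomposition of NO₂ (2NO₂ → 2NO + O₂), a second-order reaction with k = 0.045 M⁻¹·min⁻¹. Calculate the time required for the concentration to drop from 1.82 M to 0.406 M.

42.52 min

Step 1: For second-order: t = (1/[NO₂] - 1/[NO₂]₀)/k
Step 2: t = (1/0.406 - 1/1.82)/0.045
Step 3: t = (2.463 - 0.5495)/0.045
Step 4: t = 1.914/0.045 = 42.52 min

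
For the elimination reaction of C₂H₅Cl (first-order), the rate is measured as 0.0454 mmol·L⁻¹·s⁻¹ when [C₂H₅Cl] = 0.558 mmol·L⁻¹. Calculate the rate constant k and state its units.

0.08136 s⁻¹

Step 1: rate = k[C₂H₅Cl]^1, so k = rate / [C₂H₅Cl]^1.
Step 2: k = 0.0454 / (0.558)^1 = 0.0454 / 0.558.
Step 3: k = 0.08136 s⁻¹.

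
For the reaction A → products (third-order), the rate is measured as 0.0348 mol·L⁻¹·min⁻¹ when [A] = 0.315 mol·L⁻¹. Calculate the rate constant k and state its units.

1.113 (mol·L⁻¹)⁻²·min⁻¹

Step 1: rate = k[A]^3, so k = rate / [A]^3.
Step 2: k = 0.0348 / (0.315)^3 = 0.0348 / 0.03126.
Step 3: k = 1.113 (mol·L⁻¹)⁻²·min⁻¹.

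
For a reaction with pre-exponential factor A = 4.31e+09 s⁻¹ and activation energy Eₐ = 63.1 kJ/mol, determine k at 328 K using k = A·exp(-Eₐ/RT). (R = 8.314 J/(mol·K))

3.85e-01 s⁻¹

Step 1: Use the Arrhenius equation: k = A × exp(-Eₐ/RT)
Step 2: Convert Eₐ to J/mol: 63.1 kJ/mol = 63100 J/mol
Step 3: Calculate the exponent: -Eₐ/(RT) = -63100/(8.314 × 328) = -23.13905
Step 4: k = 4.31e+09 × exp(-23.13905)
Step 5: k = 4.31e+09 × 8.92973e-11 = 3.8487e-01 s⁻¹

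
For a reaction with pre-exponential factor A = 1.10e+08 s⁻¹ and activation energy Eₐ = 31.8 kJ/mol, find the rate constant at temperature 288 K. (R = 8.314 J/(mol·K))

1.88e+02 s⁻¹

Step 1: Use the Arrhenius equation: k = A × exp(-Eₐ/RT)
Step 2: Convert Eₐ to J/mol: 31.8 kJ/mol = 31800 J/mol
Step 3: Calculate the exponent: -Eₐ/(RT) = -31800/(8.314 × 288) = -13.28081
Step 4: k = 1.10e+08 × exp(-13.28081)
Step 5: k = 1.10e+08 × 1.70694e-06 = 1.8776e+02 s⁻¹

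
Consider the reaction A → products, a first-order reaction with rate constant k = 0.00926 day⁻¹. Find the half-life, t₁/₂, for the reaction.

74.85 day

Step 1: For a first-order reaction, t₁/₂ = ln(2)/k
Step 2: t₁/₂ = ln(2)/0.00926
Step 3: t₁/₂ = 0.6931/0.00926 = 74.85 day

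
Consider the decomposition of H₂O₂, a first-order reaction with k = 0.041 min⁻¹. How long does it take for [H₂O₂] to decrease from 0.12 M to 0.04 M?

26.8 min

Step 1: For first-order: t = ln([H₂O₂]₀/[H₂O₂])/k
Step 2: t = ln(0.12/0.04)/0.041
Step 3: t = ln(3)/0.041
Step 4: t = 1.099/0.041 = 26.8 min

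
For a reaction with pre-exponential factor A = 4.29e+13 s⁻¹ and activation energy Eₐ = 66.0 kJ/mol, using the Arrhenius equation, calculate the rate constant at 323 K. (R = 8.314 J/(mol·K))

9.09e+02 s⁻¹

Step 1: Use the Arrhenius equation: k = A × exp(-Eₐ/RT)
Step 2: Convert Eₐ to J/mol: 66.0 kJ/mol = 66000 J/mol
Step 3: Calculate the exponent: -Eₐ/(RT) = -66000/(8.314 × 323) = -24.57714
Step 4: k = 4.29e+13 × exp(-24.57714)
Step 5: k = 4.29e+13 × 2.11975e-11 = 9.0937e+02 s⁻¹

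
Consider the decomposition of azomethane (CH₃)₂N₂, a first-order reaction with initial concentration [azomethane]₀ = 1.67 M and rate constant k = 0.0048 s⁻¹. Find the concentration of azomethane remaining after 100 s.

1.033 M

Step 1: For a first-order reaction: [azomethane] = [azomethane]₀ × e^(-kt)
Step 2: [azomethane] = 1.67 × e^(-0.0048 × 100)
Step 3: [azomethane] = 1.67 × e^(-0.48)
Step 4: [azomethane] = 1.67 × 0.618783 = 1.033 M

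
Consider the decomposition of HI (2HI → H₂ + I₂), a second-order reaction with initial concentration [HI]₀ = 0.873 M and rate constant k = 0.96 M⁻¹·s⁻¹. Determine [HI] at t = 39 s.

0.02592 M

Step 1: For a second-order reaction: 1/[HI] = 1/[HI]₀ + kt
Step 2: 1/[HI] = 1/0.873 + 0.96 × 39
Step 3: 1/[HI] = 1.145 + 37.44 = 38.59
Step 4: [HI] = 1/38.59 = 0.02592 M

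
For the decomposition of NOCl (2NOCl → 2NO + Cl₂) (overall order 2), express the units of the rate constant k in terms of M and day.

M⁻¹·day⁻¹

Step 1: For overall order n, rate = k × (concentration)^n.
Step 2: Rate has units M·day⁻¹; concentration term has units M^2.
Step 3: k = rate / (concentration)^n, so units of k = M^(1-2)·day⁻¹ = M⁻¹·day⁻¹.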